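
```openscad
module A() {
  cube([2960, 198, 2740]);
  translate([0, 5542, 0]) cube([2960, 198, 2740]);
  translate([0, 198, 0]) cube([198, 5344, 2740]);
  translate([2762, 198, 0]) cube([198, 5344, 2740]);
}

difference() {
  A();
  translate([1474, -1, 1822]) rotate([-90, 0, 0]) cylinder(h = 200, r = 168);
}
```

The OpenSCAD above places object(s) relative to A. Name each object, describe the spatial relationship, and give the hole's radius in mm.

The subtracted cylinder has r = 168 mm.

A is a house frame. The house frame has a circular hole through its front wall. The hole's radius is 168 mm.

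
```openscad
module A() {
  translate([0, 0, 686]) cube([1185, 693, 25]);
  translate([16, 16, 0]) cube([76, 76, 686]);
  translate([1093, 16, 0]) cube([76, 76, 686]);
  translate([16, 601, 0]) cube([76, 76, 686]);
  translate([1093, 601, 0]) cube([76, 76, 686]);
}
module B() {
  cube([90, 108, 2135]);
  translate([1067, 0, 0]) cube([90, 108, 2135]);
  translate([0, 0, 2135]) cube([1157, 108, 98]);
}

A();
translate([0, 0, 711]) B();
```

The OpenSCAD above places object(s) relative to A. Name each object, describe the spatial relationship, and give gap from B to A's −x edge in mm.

The door frame's min-x is at 0; the table's min-x is 0; gap = 0 mm.

A is a table. B is a door frame. The door frame is on top of the table. The gap from the door frame to the table's −x edge is 0 mm.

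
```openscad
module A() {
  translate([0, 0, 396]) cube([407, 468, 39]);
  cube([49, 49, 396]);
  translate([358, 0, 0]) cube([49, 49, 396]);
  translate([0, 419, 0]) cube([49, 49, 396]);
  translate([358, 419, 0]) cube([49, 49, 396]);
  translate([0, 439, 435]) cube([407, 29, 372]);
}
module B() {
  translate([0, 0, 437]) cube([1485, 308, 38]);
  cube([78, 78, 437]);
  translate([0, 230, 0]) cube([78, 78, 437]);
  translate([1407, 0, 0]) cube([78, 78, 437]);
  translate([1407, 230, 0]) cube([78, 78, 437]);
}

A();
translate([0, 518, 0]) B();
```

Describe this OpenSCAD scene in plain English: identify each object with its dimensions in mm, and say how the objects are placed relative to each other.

A is a chair: 407×468 mm seat, 39 mm thick, top at z = 435 mm, on four 49 mm square corner legs flush with the seat edges. A 29 mm thick backrest slab spans the full seat width, extending 372 mm above the seat top, its back face flush with the seat's +y edge.

B is a bench: a 1485×308 mm seat slab, 38 mm thick, top at z = 475 mm, on four 78×78 mm square legs flush with the seat corners and standing on z = 0.

The bench is on the floor beside the chair on its +y side.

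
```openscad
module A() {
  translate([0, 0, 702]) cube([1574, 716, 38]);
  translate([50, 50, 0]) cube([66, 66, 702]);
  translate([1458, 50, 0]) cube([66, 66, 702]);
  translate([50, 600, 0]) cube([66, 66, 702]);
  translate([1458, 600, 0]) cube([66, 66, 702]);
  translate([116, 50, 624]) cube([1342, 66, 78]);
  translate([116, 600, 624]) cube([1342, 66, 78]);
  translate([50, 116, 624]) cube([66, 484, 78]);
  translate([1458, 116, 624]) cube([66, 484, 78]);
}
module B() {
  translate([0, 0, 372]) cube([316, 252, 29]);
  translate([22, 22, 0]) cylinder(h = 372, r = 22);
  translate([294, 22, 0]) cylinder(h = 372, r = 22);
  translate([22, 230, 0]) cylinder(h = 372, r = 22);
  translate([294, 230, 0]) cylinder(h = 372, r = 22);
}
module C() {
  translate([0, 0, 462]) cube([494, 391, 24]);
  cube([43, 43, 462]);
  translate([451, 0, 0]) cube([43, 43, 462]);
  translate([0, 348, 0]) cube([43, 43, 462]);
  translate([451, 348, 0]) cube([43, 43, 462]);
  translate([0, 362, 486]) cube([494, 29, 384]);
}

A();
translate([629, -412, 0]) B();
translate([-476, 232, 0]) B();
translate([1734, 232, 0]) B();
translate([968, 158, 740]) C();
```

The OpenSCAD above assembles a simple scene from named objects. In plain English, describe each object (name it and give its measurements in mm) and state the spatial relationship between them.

A is a rectangular dining table. The top is 1574×716×38 mm with its upper surface at z = 740 mm. It stands on four 66×66 mm square legs, each inset 50 mm from the nearest pair of top edges, running from the floor to the underside of the top. Four apron rails, 66 mm thick and 78 mm tall, run between adjacent legs with their top edges flush with the underside of the top and their outer faces flush with the legs' outer faces.

B is a four-legged stool. The seat is a 316×252×29 mm slab whose top surface is at z = 401 mm; four round legs, each 44 mm in diameter, run from the floor (z = 0) to the underside of the seat, each leg's axis is inset half a diameter from the nearest pair of seat edges (so the leg's bounding box is flush with the corner).

C is a chair. The seat is a 494×391×24 mm slab with its top at z = 486 mm, on four 43×43 mm corner legs (flush with the seat edges, standing on z = 0). A flat backrest 29 mm thick, 384 mm tall, spans the full seat width and rises from the seat top along its +y edge, rear face flush with the rear of the seat.

Three stools sit around the table at the −y, −x, +x sides. The chair is on top of the table.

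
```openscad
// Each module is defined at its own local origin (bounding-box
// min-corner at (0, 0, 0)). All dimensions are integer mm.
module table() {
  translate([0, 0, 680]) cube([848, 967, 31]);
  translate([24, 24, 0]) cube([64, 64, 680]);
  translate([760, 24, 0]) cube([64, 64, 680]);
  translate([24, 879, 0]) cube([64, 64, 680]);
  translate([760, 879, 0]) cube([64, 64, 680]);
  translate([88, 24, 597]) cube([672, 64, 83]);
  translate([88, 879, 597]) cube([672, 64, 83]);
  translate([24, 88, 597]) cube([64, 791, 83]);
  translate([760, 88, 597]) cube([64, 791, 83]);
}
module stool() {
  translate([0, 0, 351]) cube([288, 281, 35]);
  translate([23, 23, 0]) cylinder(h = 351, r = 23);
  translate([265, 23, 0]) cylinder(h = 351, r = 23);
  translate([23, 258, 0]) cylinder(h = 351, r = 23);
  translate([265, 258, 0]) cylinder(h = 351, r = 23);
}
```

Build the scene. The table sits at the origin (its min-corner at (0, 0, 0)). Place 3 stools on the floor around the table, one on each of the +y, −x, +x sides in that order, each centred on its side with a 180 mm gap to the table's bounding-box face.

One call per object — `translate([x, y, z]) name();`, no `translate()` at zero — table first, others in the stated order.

table();
translate([280, 1147, 0]) stool();
translate([-468, 343, 0]) stool();
translate([1028, 343, 0]) stool();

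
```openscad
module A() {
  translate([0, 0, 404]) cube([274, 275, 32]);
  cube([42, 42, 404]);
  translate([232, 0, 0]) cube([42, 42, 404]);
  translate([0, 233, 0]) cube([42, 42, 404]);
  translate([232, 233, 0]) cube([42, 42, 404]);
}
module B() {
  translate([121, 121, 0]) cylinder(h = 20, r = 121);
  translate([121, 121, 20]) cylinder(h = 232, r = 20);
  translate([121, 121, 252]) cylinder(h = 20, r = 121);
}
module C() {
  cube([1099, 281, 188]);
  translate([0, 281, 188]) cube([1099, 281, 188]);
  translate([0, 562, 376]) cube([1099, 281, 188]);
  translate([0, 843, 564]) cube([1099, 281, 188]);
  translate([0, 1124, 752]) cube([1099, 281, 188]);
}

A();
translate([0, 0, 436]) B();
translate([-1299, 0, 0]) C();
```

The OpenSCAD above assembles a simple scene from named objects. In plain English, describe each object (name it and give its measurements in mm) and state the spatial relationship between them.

A is a four-legged stool. The seat is 274×275 mm, 32 mm thick, top at z = 436 mm. It stands on four square legs, each 42×42 mm in cross-section, from z = 0 to the seat underside, each flush with a corner of the seat.

B is a spool: two coaxial disc flanges of radius 121 mm and thickness 20 mm, joined by a core cylinder of radius 20 mm and height 232 mm. The lower flange rests on z = 0 and the three cylinders share a vertical axis.

C is a straight staircase of 5 solid steps. Each step is 1099 mm wide (x), 281 mm deep (y, the going) and 188 mm tall (the rise). The first step rests on the floor; each subsequent step sits one going further in +y and one rise higher in +z, directly behind and above the previous step with no overlap.

The spool is on top of the stool. The staircase is on the floor beside the stool on its −x side.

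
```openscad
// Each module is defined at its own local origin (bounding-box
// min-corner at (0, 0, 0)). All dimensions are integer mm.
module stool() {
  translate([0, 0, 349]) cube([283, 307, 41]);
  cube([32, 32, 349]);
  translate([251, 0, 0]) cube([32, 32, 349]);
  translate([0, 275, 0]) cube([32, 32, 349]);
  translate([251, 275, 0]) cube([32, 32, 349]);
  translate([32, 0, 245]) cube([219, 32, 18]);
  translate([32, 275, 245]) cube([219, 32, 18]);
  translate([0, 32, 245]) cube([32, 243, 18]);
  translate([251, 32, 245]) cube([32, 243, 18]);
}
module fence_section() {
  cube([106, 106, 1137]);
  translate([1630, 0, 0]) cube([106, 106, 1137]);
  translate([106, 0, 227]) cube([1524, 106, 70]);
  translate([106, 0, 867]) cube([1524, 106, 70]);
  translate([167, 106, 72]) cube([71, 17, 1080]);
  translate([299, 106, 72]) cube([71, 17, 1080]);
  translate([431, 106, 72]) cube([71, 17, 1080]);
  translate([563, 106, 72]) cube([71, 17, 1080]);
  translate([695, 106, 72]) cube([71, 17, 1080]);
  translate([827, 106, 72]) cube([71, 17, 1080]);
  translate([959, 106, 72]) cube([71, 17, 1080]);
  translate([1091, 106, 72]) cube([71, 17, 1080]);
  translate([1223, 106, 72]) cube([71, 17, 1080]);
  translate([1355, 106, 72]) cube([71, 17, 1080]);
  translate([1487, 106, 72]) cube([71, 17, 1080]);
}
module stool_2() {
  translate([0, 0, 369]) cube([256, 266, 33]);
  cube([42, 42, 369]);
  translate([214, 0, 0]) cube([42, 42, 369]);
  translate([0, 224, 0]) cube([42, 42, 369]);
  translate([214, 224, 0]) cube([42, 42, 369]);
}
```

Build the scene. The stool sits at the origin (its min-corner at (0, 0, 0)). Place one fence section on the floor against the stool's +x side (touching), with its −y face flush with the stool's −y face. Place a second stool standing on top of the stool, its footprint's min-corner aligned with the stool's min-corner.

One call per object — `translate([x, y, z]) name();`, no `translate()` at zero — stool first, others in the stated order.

stool();
translate([283, 0, 0]) fence_section();
translate([0, 0, 390]) stool_2();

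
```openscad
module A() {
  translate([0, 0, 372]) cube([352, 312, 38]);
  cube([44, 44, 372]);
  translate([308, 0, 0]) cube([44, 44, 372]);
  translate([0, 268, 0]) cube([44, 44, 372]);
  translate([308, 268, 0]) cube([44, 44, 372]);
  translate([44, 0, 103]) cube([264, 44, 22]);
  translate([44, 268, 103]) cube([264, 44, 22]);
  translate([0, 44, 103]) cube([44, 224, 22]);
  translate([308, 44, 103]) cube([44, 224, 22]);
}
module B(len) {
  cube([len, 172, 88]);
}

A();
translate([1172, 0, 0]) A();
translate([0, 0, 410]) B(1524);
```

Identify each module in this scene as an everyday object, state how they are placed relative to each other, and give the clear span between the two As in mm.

A is a stool. B is a beam. A beam spans the tops of two stools. The clear span between the two stools is 820 mm.

Second stool starts at x = 1172; first ends at x = 352; clear span = 1172 − 352 = 820 mm.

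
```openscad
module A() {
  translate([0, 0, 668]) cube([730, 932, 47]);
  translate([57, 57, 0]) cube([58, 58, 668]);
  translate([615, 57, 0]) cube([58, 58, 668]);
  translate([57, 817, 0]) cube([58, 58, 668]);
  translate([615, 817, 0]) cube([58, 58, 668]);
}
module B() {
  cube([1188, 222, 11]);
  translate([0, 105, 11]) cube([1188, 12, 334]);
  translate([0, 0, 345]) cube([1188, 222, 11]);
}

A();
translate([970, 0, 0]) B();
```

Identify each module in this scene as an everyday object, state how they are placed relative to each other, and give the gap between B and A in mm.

A is a table. B is an I-beam. The I-beam is on the floor beside the table on its +x side. The gap between the I-beam and the table is 240 mm.

The I-beam's nearest face is 240 mm from the table's +x face.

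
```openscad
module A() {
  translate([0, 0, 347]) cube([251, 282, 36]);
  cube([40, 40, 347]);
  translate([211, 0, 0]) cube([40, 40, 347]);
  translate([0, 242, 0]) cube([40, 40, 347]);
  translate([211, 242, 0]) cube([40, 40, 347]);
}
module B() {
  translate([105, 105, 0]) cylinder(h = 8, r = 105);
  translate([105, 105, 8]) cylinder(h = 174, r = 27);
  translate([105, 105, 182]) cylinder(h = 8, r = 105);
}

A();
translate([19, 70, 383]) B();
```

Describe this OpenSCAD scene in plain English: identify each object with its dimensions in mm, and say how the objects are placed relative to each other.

A is a simple wooden stool: a rectangular seat 251 mm (x) by 282 mm (y), 36 mm thick, top face at z = 383 mm, on four square legs, each 40×40 mm in cross-section. The legs rest on z = 0, each flush with a corner of the seat.

B is a spool: two coaxial disc flanges of radius 105 mm and thickness 8 mm, joined by a core cylinder of radius 27 mm and height 174 mm. The lower flange rests on z = 0 and the three cylinders share a vertical axis.

The spool is on top of the stool.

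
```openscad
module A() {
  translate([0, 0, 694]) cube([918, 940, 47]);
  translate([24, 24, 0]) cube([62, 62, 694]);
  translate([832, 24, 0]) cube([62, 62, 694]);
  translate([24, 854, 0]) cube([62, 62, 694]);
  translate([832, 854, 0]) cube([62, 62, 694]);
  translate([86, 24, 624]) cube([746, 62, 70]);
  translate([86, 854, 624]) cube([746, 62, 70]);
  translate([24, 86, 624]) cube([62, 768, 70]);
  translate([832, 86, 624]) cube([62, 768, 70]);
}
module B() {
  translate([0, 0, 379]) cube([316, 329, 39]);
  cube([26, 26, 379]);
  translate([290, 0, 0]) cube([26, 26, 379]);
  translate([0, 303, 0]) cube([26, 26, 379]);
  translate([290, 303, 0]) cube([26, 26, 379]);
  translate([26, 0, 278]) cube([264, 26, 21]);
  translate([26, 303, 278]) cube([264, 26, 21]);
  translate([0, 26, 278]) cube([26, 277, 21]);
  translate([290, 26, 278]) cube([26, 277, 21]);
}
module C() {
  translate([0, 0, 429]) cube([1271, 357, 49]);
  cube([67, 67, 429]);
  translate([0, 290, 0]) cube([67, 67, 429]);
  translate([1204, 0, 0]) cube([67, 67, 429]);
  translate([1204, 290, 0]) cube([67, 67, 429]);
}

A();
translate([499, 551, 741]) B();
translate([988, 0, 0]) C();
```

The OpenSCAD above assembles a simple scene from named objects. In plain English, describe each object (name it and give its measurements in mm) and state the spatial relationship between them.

A is a table with a 918×940 mm rectangular top, 47 mm thick, top surface at z = 741 mm, supported by four 62×62 mm square legs, each inset 24 mm from the nearest pair of top edges, running from the floor. Four apron rails, 62 mm thick and 70 mm tall, run between adjacent legs with their top edges flush with the underside of the top and their outer faces flush with the legs' outer faces.

B is a simple wooden stool: a rectangular seat 316 mm (x) by 329 mm (y), 39 mm thick, top face at z = 418 mm, on four square legs, each 26×26 mm in cross-section. The legs rest on z = 0, each flush with a corner of the seat. Four stretchers, 26 mm wide and 21 mm tall, connect adjacent legs with their undersides at z = 278 mm, each running between the inner faces of the legs it joins and aligned with the legs' outer faces on the other axis.

C is a bench: a 1271×357 mm seat slab, 49 mm thick, top at z = 478 mm, on four 67×67 mm square legs flush with the seat corners and standing on z = 0.

The stool is on top of the table. The bench is on the floor beside the table on its +x side.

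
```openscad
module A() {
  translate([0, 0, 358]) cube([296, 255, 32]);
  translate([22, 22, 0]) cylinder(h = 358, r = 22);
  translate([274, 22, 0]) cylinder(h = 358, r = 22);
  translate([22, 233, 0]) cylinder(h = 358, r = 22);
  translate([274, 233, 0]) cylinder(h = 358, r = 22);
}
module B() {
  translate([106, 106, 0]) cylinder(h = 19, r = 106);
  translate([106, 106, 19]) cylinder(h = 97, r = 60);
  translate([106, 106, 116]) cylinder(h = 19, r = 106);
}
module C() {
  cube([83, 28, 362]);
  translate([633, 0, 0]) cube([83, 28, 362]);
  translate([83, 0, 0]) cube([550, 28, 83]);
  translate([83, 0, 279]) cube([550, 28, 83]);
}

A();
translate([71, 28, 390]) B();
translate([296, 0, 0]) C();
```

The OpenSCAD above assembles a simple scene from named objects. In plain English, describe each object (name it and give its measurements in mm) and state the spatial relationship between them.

A is a simple wooden stool: a rectangular seat 296 mm (x) by 255 mm (y), 32 mm thick, top face at z = 390 mm, on four round legs, each 44 mm in diameter. The legs rest on z = 0, each leg's axis is inset half a diameter from the nearest pair of seat edges (so the leg's bounding box is flush with the corner).

B is a spool: two coaxial disc flanges of radius 106 mm and thickness 19 mm, joined by a core cylinder of radius 60 mm and height 97 mm. The lower flange rests on z = 0 and the three cylinders share a vertical axis.

C is a picture frame with a 550×196 mm rectangular opening (x by z) and a uniform 83 mm border on every side. Frame depth is 28 mm along y. It is built from two vertical stiles running the full outside height and two horizontal rails spanning the gap between the stiles.

The spool is on top of the stool. The picture frame is against the stool's +x side, with their −y faces flush.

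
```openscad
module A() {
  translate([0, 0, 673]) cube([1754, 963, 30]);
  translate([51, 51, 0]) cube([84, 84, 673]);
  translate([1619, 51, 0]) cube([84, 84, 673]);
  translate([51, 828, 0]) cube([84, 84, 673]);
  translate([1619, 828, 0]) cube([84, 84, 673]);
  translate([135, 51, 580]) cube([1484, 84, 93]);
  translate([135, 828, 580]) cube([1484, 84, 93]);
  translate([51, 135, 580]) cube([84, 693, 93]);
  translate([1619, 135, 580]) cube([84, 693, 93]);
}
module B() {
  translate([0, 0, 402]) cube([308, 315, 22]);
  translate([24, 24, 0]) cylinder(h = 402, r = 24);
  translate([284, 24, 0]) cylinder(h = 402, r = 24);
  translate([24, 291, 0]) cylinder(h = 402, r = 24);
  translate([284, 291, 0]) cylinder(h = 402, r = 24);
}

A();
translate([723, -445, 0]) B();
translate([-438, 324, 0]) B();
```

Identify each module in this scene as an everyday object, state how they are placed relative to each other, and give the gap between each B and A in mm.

A is a table. B is a stool. Two stools sit around the table at the −y, −x sides. The gap between each stool and the table is 130 mm.

Each stool's nearest face is 130 mm from the table's bounding box.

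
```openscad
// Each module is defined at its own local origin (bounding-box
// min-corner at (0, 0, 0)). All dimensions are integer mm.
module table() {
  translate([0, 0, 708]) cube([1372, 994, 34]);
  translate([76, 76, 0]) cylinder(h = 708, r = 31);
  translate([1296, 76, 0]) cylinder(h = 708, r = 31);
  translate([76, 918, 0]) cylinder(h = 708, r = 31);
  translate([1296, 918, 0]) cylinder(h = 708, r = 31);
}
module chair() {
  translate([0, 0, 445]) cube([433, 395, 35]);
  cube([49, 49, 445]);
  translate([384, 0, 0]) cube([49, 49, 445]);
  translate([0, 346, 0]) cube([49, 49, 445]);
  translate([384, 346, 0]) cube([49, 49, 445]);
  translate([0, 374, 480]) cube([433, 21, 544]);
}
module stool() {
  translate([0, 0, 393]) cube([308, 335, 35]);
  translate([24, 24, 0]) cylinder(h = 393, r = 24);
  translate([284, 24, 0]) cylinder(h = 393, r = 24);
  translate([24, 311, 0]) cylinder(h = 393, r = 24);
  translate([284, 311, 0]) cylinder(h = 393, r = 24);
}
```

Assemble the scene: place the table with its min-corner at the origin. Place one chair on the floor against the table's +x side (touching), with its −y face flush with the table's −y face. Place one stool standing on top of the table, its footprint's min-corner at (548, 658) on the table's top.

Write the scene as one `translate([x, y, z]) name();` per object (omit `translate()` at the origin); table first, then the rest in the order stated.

table();
translate([1372, 0, 0]) chair();
translate([548, 658, 742]) stool();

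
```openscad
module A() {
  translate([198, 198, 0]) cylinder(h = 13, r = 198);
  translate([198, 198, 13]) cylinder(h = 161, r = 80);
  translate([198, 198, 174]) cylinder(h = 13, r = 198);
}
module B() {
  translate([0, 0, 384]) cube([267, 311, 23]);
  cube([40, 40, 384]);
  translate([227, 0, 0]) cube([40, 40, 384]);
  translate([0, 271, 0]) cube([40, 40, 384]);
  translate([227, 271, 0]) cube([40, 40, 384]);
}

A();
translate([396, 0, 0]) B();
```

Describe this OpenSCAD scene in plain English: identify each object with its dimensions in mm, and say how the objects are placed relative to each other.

A is a spool: two coaxial disc flanges of radius 198 mm and thickness 13 mm, joined by a core cylinder of radius 80 mm and height 161 mm. The lower flange rests on z = 0 and the three cylinders share a vertical axis.

B is a simple wooden stool: a rectangular seat 267 mm (x) by 311 mm (y), 23 mm thick, top face at z = 407 mm, on four square legs, each 40×40 mm in cross-section. The legs rest on z = 0, each flush with a corner of the seat.

The stool is against the spool's +x side, with their −y faces flush.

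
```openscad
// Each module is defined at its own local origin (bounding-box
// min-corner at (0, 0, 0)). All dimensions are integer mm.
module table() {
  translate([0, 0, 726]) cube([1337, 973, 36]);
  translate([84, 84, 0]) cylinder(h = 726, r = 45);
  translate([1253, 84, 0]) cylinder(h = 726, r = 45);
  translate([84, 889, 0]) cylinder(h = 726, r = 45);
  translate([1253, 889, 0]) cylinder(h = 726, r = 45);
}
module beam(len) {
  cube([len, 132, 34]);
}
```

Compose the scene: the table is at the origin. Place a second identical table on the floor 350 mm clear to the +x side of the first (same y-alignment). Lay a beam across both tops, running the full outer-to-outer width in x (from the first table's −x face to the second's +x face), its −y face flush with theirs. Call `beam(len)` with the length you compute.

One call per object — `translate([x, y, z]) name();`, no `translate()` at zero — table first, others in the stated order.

table();
translate([1687, 0, 0]) table();
translate([0, 0, 762]) beam(3024);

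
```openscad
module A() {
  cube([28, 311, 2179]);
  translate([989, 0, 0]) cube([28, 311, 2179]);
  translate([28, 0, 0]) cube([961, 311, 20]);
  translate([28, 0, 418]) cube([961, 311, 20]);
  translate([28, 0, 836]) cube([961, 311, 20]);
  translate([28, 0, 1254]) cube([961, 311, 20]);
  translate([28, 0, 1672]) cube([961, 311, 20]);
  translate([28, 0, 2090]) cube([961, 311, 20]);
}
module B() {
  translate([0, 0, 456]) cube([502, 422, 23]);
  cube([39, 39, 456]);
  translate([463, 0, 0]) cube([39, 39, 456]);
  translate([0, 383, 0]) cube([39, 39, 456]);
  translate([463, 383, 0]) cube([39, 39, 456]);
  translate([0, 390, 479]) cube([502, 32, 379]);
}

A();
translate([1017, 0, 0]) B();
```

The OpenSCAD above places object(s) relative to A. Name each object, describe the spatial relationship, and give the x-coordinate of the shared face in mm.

A is a bookshelf. B is a chair. The chair is against the bookshelf's +x side, with their −y faces flush. The x-coordinate of the shared face is 1017 mm.

The bookshelf's +x face and the chair's −x face are both at x = 1017 mm.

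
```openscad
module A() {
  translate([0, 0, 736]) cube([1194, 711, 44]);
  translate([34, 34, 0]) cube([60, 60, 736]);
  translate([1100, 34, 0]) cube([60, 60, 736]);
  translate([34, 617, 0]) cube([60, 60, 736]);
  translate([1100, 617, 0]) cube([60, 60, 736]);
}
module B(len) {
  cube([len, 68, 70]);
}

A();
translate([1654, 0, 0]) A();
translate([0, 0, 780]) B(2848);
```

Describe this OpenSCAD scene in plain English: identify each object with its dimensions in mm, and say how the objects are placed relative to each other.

A is a table: top 1194 mm (x) × 711 mm (y), 44 mm thick, upper face at z = 780 mm, on four 60×60 mm square legs, each inset 34 mm from the nearest pair of top edges, running from z = 0 to the bottom of the top.

B is a rectangular beam 2848 mm long (x), 68 mm deep (y), 70 mm thick (z).

The beam spans the tops of two tables placed 460 mm apart, resting at z = 780 mm.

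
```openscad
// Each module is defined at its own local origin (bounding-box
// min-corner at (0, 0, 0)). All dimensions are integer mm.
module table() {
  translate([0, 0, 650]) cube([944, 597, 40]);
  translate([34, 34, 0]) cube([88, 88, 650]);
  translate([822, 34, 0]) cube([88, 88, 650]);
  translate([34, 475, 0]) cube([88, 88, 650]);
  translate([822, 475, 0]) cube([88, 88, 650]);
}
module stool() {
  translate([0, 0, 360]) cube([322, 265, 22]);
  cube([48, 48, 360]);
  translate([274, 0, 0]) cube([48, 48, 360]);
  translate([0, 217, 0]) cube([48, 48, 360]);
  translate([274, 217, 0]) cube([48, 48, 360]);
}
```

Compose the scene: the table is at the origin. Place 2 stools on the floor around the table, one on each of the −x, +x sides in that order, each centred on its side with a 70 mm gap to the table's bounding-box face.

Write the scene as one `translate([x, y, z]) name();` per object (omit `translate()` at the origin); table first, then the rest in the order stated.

table();
translate([-392, 166, 0]) stool();
translate([1014, 166, 0]) stool();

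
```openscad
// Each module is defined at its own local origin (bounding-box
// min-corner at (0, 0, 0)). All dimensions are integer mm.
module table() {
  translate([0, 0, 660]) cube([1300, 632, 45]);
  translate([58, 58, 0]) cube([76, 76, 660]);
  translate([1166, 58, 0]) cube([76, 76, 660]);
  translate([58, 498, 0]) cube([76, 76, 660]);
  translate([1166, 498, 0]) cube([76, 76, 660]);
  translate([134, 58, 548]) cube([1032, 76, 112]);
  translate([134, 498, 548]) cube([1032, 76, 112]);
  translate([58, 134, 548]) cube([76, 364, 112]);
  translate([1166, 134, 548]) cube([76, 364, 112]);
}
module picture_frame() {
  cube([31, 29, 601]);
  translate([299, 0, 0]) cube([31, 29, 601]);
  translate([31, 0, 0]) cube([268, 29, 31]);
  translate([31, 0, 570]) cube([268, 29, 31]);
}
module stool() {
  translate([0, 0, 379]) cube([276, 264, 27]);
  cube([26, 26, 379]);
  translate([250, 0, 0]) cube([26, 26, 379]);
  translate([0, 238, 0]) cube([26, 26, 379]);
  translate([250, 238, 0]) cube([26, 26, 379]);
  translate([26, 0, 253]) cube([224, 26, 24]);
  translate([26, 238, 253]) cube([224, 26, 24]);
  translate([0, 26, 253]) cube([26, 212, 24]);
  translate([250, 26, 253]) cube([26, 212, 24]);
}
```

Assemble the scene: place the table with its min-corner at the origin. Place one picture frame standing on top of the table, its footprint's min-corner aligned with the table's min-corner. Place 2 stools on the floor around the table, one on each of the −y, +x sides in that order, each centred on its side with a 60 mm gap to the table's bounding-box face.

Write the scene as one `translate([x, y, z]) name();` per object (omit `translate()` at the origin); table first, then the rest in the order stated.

table();
translate([0, 0, 705]) picture_frame();
translate([512, -324, 0]) stool();
translate([1360, 184, 0]) stool();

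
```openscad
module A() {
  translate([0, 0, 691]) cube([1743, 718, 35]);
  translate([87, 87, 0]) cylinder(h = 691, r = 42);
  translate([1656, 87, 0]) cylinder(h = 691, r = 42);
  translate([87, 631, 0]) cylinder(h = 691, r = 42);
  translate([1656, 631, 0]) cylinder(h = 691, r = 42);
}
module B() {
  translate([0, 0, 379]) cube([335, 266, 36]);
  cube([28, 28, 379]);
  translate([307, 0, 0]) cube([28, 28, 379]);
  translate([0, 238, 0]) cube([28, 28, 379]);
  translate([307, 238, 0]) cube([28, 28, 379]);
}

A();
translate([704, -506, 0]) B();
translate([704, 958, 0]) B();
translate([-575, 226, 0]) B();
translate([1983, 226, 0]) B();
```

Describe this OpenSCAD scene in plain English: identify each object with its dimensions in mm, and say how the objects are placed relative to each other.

A is a table: top 1743 mm (x) × 718 mm (y), 35 mm thick, upper face at z = 726 mm, on four round legs of 84 mm diameter, each leg's bounding box inset 45 mm from the nearest pair of top edges, running from z = 0 to the bottom of the top.

B is a four-legged stool. The seat is a 335×266×36 mm slab whose top surface is at z = 415 mm; four square legs, each 28×28 mm in cross-section, run from the floor (z = 0) to the underside of the seat, each flush with a corner of the seat.

Four stools sit around the table at the −y, +y, −x, +x sides.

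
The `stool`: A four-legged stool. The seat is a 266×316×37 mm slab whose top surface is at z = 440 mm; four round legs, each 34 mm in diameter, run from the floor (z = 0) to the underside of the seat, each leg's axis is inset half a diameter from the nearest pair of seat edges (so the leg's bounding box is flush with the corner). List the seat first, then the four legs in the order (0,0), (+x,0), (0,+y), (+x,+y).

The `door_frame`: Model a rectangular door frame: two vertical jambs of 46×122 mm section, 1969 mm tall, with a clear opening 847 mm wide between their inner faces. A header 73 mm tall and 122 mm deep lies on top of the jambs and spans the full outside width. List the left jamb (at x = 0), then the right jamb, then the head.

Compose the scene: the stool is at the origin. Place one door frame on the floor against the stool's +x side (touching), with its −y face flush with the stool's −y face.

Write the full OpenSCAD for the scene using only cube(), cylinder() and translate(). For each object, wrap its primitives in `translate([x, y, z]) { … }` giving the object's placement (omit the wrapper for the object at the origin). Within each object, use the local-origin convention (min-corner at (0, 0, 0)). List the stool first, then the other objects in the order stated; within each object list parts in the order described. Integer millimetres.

translate([0, 0, 403]) cube([266, 316, 37]);
translate([17, 17, 0]) cylinder(h = 403, r = 17);
translate([249, 17, 0]) cylinder(h = 403, r = 17);
translate([17, 299, 0]) cylinder(h = 403, r = 17);
translate([249, 299, 0]) cylinder(h = 403, r = 17);
translate([266, 0, 0]) {
  cube([46, 122, 1969]);
  translate([893, 0, 0]) cube([46, 122, 1969]);
  translate([0, 0, 1969]) cube([939, 122, 73]);
}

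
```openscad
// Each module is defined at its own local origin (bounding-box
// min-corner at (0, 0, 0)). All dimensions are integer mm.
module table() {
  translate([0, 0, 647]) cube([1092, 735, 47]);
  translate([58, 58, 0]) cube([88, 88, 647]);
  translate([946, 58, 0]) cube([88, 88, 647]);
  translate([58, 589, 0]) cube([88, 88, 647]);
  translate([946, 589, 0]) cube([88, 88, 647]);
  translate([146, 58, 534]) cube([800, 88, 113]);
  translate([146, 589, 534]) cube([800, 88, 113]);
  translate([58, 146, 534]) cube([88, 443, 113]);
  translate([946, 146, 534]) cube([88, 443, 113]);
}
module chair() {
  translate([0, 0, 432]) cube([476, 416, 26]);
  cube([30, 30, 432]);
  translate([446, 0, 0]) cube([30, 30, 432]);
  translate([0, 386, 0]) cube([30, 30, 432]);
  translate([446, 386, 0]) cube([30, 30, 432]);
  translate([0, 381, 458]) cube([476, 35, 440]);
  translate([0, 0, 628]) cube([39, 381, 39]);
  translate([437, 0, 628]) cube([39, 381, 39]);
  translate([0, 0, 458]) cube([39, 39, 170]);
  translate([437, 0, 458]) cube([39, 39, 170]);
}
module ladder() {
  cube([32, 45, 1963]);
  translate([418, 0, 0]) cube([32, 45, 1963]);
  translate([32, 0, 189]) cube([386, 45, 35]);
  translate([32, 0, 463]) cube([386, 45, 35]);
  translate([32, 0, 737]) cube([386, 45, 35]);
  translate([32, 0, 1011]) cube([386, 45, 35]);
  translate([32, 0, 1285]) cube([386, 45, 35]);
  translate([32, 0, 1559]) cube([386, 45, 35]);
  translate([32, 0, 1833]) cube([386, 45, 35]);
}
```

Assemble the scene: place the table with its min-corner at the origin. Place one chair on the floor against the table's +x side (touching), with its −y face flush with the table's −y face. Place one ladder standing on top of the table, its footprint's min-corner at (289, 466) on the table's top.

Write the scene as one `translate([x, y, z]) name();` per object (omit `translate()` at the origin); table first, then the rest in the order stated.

table();
translate([1092, 0, 0]) chair();
translate([289, 466, 694]) ladder();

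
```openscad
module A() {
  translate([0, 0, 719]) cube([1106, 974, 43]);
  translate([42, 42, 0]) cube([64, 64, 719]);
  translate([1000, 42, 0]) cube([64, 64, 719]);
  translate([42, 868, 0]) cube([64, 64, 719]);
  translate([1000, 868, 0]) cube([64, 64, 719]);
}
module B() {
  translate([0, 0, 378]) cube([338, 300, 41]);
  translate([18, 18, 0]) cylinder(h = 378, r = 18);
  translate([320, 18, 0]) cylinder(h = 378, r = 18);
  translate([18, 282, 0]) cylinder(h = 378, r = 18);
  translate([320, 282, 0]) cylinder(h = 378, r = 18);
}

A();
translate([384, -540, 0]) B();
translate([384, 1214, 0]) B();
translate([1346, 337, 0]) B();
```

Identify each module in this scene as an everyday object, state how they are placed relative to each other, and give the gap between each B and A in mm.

Each stool's nearest face is 240 mm from the table's bounding box.

A is a table. B is a stool. Three stools sit around the table at the −y, +y, +x sides. The gap between each stool and the table is 240 mm.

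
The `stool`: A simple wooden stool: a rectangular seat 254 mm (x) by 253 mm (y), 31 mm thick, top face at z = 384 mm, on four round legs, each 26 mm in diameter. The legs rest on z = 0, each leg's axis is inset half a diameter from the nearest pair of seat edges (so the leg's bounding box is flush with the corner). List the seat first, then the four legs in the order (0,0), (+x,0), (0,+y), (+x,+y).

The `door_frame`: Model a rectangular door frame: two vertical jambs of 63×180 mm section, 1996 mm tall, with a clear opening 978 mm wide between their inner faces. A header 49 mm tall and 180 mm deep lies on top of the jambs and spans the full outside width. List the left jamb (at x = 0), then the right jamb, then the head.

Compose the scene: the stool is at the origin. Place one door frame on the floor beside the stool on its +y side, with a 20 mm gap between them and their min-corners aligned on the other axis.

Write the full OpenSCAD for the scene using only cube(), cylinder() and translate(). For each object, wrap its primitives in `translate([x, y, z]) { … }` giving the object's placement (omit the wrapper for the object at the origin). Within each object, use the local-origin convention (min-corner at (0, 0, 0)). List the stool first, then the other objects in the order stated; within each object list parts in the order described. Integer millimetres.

translate([0, 0, 353]) cube([254, 253, 31]);
translate([13, 13, 0]) cylinder(h = 353, r = 13);
translate([241, 13, 0]) cylinder(h = 353, r = 13);
translate([13, 240, 0]) cylinder(h = 353, r = 13);
translate([241, 240, 0]) cylinder(h = 353, r = 13);
translate([0, 273, 0]) {
  cube([63, 180, 1996]);
  translate([1041, 0, 0]) cube([63, 180, 1996]);
  translate([0, 0, 1996]) cube([1104, 180, 49]);
}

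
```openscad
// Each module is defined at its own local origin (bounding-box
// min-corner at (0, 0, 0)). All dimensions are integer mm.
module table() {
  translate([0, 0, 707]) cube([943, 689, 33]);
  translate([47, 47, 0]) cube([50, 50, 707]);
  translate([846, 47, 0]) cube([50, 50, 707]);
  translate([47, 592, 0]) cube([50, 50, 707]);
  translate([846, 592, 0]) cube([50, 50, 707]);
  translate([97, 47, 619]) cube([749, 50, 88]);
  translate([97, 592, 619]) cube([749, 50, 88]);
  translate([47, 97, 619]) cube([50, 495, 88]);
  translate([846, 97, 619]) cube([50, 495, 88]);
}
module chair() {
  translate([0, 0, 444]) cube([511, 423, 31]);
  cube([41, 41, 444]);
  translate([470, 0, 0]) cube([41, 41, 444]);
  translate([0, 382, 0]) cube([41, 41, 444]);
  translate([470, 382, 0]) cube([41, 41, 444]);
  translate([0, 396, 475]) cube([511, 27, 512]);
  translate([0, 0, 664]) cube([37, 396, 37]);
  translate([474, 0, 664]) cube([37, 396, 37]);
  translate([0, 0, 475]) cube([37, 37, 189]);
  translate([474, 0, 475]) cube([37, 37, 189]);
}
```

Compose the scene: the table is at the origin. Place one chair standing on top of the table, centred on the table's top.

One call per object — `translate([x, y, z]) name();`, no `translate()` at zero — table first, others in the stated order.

table();
translate([216, 133, 740]) chair();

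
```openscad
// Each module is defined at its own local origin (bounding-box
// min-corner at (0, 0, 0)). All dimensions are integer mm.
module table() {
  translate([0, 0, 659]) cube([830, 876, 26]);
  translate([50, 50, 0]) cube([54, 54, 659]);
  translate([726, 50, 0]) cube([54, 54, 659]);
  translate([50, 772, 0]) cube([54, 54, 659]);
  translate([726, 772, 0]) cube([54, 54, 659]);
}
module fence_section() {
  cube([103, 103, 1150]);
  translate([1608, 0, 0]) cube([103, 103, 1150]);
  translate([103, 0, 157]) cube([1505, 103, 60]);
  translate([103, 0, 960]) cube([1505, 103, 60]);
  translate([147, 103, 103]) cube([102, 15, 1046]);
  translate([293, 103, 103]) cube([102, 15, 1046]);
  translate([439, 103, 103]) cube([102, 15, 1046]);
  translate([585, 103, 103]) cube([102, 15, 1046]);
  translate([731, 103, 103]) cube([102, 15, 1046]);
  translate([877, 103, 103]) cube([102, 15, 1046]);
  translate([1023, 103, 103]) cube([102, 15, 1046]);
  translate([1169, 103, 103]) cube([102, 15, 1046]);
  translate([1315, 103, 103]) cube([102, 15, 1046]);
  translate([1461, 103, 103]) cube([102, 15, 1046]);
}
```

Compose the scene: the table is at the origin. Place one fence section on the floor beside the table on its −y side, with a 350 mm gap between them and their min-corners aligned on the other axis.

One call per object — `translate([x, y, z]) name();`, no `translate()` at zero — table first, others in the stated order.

table();
translate([0, -468, 0]) fence_section();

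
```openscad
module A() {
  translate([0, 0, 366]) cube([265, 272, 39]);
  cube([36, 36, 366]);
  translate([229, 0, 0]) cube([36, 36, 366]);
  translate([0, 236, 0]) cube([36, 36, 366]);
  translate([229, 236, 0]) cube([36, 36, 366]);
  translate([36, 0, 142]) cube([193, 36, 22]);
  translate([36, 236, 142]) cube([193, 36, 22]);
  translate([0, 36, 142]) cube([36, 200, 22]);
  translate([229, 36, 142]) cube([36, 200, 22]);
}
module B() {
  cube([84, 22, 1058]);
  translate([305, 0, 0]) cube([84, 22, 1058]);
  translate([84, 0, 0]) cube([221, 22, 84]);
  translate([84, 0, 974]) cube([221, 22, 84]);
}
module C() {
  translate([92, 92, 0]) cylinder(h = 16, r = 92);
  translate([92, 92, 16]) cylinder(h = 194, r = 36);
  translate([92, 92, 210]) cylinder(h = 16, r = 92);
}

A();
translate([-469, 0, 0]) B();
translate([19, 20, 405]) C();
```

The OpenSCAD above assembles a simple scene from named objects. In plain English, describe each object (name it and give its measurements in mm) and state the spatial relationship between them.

A is a simple wooden stool: a rectangular seat 265 mm (x) by 272 mm (y), 39 mm thick, top face at z = 405 mm, on four square legs, each 36×36 mm in cross-section. The legs rest on z = 0, each flush with a corner of the seat. Four stretchers, 36 mm wide and 22 mm tall, connect adjacent legs with their undersides at z = 142 mm, each running between the inner faces of the legs it joins and aligned with the legs' outer faces on the other axis.

B is a rectangular picture frame lying in the x–z plane (depth along y). The opening is 221 mm wide (x) by 890 mm tall (z), surrounded by a border 84 mm wide on all four sides. The frame is 22 mm deep and is made of two full-height vertical stiles with two horizontal rails fitted between them.

C is a spool: two coaxial disc flanges of radius 92 mm and thickness 16 mm, joined by a core cylinder of radius 36 mm and height 194 mm. The lower flange rests on z = 0 and the three cylinders share a vertical axis.

The picture frame is on the floor beside the stool on its −x side. The spool is on top of the stool.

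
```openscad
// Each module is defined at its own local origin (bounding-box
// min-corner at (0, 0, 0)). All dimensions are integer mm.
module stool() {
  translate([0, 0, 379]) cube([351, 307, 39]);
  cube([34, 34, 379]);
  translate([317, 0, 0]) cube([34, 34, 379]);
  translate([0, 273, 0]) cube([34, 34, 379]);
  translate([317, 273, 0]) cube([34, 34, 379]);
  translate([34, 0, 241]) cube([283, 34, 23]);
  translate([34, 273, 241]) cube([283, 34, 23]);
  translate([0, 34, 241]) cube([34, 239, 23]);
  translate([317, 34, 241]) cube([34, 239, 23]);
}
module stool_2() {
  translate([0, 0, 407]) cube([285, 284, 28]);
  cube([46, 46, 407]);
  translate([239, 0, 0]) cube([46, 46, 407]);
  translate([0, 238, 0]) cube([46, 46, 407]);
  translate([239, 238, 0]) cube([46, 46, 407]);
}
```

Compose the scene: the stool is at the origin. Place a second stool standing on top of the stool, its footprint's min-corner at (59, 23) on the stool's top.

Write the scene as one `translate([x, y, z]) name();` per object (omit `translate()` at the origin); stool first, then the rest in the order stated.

stool();
translate([59, 23, 418]) stool_2();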